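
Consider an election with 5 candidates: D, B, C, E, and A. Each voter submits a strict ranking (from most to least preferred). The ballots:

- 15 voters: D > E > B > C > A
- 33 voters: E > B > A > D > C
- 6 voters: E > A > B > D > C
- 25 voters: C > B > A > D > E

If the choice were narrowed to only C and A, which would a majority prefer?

C

Voters preferring C to A: 40; preferring A to C: 39.
C wins the head-to-head.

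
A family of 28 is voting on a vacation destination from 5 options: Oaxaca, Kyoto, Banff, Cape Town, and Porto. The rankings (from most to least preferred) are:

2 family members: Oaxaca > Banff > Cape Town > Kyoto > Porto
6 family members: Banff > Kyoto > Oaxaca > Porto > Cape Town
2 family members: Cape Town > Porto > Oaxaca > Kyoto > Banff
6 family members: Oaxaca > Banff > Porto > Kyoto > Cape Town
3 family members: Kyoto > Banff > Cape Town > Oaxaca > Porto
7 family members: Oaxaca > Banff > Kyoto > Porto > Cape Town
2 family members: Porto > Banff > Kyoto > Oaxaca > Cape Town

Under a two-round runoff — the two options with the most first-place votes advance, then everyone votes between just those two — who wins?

Round 1 first-place votes: Oaxaca 15, Kyoto 3, Banff 6, Cape Town 2, Porto 2.
Oaxaca and Banff advance.
Runoff: Oaxaca is preferred to Banff by 17 voters; Banff by 11.
Oaxaca wins the runoff.

Oaxaca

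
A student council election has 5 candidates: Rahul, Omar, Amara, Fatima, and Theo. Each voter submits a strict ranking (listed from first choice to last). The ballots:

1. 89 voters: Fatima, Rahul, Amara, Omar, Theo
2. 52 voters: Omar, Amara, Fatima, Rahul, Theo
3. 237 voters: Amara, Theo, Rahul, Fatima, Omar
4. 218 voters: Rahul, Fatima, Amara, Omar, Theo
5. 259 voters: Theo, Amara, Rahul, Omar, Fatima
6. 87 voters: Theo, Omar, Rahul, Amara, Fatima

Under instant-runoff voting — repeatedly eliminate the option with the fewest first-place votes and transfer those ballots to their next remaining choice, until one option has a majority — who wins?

Round 1: Rahul 218, Omar 52, Amara 237, Fatima 89, Theo 346. Eliminate Omar.
Round 2: Rahul 218, Amara 289, Fatima 89, Theo 346. Eliminate Fatima.
Round 3: Rahul 307, Amara 289, Theo 346. Eliminate Amara.
Round 4: Rahul 359, Theo 583. Theo has a majority.

Theo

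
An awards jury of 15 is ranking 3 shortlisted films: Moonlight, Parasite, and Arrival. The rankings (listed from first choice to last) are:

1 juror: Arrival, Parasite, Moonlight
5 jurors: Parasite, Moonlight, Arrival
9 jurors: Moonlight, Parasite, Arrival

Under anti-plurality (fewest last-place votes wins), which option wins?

Parasite

Last-place votes: Moonlight 1, Parasite 0, Arrival 14.
Parasite is ranked last by the fewest voters, so Parasite wins.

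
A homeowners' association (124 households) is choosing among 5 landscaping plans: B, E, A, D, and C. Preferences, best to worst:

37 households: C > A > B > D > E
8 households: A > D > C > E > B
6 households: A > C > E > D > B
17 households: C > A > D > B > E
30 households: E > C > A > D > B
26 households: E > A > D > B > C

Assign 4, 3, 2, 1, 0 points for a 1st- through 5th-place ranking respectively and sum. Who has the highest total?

B: 37·2 + 8·0 + 6·0 + 17·1 + 30·0 + 26·1 = 117
E: 37·0 + 8·1 + 6·2 + 17·0 + 30·4 + 26·4 = 244
A: 37·3 + 8·4 + 6·4 + 17·3 + 30·2 + 26·3 = 356
D: 37·1 + 8·3 + 6·1 + 17·2 + 30·1 + 26·2 = 183
C: 37·4 + 8·2 + 6·3 + 17·4 + 30·3 + 26·0 = 340
A has the highest Borda score (356).

A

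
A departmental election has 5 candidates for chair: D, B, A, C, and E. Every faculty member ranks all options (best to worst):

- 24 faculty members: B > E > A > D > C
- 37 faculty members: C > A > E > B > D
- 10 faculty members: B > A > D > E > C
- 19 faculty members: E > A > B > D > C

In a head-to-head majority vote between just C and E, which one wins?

E

Voters preferring C to E: 37; preferring E to C: 53.
E wins the head-to-head.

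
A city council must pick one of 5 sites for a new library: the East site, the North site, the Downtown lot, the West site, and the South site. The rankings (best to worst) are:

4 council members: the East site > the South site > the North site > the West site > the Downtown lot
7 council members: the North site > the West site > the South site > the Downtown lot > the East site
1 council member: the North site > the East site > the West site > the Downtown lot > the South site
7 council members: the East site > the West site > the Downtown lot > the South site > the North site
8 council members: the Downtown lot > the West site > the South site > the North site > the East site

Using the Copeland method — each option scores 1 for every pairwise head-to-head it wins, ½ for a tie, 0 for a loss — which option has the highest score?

the East site: loses to the North site, the Downtown lot, the West site, and the South site → score 0.
the North site: beats the East site; loses to the Downtown lot, the West site, and the South site → score 1.
the Downtown lot: beats the East site, the North site, and the South site; loses to the West site → score 3.
the West site: beats the East site, the North site, the Downtown lot, and the South site → score 4.
the South site: beats the East site and the North site; loses to the Downtown lot and the West site → score 2.
the West site has the best pairwise record.

the West site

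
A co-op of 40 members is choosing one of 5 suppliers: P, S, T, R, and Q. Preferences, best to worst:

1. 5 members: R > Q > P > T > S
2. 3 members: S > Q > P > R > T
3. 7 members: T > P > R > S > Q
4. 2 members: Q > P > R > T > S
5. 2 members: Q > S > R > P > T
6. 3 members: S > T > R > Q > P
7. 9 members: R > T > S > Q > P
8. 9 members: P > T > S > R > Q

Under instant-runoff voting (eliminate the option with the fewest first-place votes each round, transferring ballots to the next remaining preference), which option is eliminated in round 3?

S

Round 1: P 9, S 6, T 7, R 14, Q 4. Eliminate Q.
Round 2: P 11, S 8, T 7, R 14. Eliminate T.
Round 3: P 18, S 8, R 14. Eliminate S.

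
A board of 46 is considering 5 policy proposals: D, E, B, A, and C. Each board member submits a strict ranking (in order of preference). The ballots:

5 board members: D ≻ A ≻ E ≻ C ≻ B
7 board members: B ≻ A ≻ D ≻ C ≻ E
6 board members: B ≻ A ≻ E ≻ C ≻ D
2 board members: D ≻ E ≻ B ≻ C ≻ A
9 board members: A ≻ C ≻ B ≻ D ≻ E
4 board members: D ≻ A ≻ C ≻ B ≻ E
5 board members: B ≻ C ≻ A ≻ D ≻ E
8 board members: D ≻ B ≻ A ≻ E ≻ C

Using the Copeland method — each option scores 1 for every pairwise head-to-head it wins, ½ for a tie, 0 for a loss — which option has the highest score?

B

D: beats E and C; loses to B and A → score 2.
E: loses to D, B, A, and C → score 0.
B: beats D, E, A, and C → score 4.
A: beats D, E, and C; loses to B → score 3.
C: beats E; loses to D, B, and A → score 1.
B has the best pairwise record.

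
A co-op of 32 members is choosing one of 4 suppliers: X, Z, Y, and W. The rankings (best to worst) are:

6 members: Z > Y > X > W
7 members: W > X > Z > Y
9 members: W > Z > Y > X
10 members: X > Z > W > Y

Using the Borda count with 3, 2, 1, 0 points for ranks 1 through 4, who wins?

X: 6·1 + 7·2 + 9·0 + 10·3 = 50
Z: 6·3 + 7·1 + 9·2 + 10·2 = 63
Y: 6·2 + 7·0 + 9·1 + 10·0 = 21
W: 6·0 + 7·3 + 9·3 + 10·1 = 58
Z has the highest Borda score (63).

Z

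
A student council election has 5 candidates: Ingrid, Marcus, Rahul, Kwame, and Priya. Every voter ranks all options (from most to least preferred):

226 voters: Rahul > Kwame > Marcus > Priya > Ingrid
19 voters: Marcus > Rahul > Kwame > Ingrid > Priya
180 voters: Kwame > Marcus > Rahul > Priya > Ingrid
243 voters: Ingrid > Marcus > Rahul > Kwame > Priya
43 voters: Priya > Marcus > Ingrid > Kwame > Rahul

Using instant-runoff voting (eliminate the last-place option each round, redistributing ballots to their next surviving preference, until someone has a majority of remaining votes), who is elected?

Rahul

Round 1: Ingrid 243, Marcus 19, Rahul 226, Kwame 180, Priya 43. Eliminate Marcus.
Round 2: Ingrid 243, Rahul 245, Kwame 180, Priya 43. Eliminate Priya.
Round 3: Ingrid 286, Rahul 245, Kwame 180. Eliminate Kwame.
Round 4: Ingrid 286, Rahul 425. Rahul has a majority.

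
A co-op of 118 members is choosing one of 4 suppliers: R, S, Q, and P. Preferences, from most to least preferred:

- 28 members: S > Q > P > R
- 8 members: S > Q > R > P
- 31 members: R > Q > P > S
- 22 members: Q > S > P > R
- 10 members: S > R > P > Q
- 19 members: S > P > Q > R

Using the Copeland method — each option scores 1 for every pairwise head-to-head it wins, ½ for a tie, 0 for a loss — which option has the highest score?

S

R: loses to S, Q, and P → score 0.
S: beats R, Q, and P → score 3.
Q: beats R and P; loses to S → score 2.
P: beats R; loses to S and Q → score 1.
S has the best pairwise record.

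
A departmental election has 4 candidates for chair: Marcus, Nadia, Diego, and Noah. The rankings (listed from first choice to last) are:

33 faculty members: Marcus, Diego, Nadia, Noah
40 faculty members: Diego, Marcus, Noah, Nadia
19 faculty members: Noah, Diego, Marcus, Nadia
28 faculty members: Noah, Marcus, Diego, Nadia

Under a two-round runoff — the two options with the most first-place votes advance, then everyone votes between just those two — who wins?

Diego

Round 1 first-place votes: Marcus 33, Nadia 0, Diego 40, Noah 47.
Noah and Diego advance.
Runoff: Noah is preferred to Diego by 47 voters; Diego by 73.
Diego wins the runoff.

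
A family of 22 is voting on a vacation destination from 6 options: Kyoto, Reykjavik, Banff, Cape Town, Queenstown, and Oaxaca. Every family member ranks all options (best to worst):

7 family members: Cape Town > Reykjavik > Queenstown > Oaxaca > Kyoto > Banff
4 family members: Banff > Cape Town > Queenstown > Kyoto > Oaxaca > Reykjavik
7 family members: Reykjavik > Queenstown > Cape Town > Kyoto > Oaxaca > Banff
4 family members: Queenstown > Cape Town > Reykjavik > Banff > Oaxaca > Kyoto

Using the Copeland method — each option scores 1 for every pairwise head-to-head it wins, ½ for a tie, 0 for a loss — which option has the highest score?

Cape Town

Kyoto: beats Banff; ties Oaxaca; loses to Reykjavik, Cape Town, and Queenstown → score 1.5.
Reykjavik: beats Kyoto, Banff, Queenstown, and Oaxaca; loses to Cape Town → score 4.
Banff: loses to Kyoto, Reykjavik, Cape Town, Queenstown, and Oaxaca → score 0.
Cape Town: beats Kyoto, Reykjavik, Banff, and Oaxaca; ties Queenstown → score 4.5.
Queenstown: beats Kyoto, Banff, and Oaxaca; ties Cape Town; loses to Reykjavik → score 3.5.
Oaxaca: beats Banff; ties Kyoto; loses to Reykjavik, Cape Town, and Queenstown → score 1.5.
Cape Town has the best pairwise record.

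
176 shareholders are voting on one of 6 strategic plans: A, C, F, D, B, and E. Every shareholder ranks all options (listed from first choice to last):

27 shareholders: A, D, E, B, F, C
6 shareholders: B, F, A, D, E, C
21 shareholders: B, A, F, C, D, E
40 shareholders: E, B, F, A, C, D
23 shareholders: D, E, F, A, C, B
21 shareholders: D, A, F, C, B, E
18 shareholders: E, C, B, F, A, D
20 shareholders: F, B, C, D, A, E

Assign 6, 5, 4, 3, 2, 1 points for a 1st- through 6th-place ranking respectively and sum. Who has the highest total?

B

A: 27·6 + 6·4 + 21·5 + 40·3 + 23·3 + 21·5 + 18·2 + 20·2 = 661
C: 27·1 + 6·1 + 21·3 + 40·2 + 23·2 + 21·3 + 18·5 + 20·4 = 455
F: 27·2 + 6·5 + 21·4 + 40·4 + 23·4 + 21·4 + 18·3 + 20·6 = 678
D: 27·5 + 6·3 + 21·2 + 40·1 + 23·6 + 21·6 + 18·1 + 20·3 = 577
B: 27·3 + 6·6 + 21·6 + 40·5 + 23·1 + 21·2 + 18·4 + 20·5 = 680
E: 27·4 + 6·2 + 21·1 + 40·6 + 23·5 + 21·1 + 18·6 + 20·1 = 645
B has the highest Borda score (680).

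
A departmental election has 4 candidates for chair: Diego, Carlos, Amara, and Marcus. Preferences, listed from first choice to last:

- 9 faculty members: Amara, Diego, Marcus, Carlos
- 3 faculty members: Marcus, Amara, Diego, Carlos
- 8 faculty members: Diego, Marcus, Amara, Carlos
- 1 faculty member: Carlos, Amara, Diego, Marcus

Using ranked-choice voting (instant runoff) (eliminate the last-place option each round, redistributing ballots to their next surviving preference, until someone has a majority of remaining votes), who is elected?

Round 1: Diego 8, Carlos 1, Amara 9, Marcus 3. Eliminate Carlos.
Round 2: Diego 8, Amara 10, Marcus 3. Eliminate Marcus.
Round 3: Diego 8, Amara 13. Amara has a majority.

Amara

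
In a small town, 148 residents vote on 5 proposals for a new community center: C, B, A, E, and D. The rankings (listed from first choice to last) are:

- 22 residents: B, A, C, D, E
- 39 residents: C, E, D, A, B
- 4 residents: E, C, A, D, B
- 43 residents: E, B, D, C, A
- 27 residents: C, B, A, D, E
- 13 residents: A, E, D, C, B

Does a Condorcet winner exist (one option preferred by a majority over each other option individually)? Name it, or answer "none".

C

C vs B: 83–65 for C.
C vs A: 113–35 for C.
C vs E: 88–60 for C.
C vs D: 92–56 for C.
C beats every other option head-to-head.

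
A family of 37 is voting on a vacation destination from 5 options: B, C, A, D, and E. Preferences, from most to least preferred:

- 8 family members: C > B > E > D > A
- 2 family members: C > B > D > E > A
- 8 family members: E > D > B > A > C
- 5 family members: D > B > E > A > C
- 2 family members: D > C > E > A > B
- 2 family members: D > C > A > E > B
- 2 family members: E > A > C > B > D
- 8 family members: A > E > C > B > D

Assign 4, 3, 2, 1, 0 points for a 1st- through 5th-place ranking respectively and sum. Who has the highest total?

B: 8·3 + 2·3 + 8·2 + 5·3 + 2·0 + 2·0 + 2·1 + 8·1 = 71
C: 8·4 + 2·4 + 8·0 + 5·0 + 2·3 + 2·3 + 2·2 + 8·2 = 72
A: 8·0 + 2·0 + 8·1 + 5·1 + 2·1 + 2·2 + 2·3 + 8·4 = 57
D: 8·1 + 2·2 + 8·3 + 5·4 + 2·4 + 2·4 + 2·0 + 8·0 = 72
E: 8·2 + 2·1 + 8·4 + 5·2 + 2·2 + 2·1 + 2·4 + 8·3 = 98
E has the highest Borda score (98).

E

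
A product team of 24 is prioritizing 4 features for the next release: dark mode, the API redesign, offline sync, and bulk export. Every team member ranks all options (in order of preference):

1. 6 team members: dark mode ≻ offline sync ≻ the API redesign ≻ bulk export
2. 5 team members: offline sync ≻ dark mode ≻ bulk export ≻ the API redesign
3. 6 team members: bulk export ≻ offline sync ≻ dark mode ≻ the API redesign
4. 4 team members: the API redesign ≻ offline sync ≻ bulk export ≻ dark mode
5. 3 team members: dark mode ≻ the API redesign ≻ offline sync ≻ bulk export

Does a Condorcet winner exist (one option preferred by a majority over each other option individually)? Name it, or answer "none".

offline sync

offline sync vs dark mode: 15–9 for offline sync.
offline sync vs the API redesign: 17–7 for offline sync.
offline sync vs bulk export: 18–6 for offline sync.
offline sync beats every other option head-to-head.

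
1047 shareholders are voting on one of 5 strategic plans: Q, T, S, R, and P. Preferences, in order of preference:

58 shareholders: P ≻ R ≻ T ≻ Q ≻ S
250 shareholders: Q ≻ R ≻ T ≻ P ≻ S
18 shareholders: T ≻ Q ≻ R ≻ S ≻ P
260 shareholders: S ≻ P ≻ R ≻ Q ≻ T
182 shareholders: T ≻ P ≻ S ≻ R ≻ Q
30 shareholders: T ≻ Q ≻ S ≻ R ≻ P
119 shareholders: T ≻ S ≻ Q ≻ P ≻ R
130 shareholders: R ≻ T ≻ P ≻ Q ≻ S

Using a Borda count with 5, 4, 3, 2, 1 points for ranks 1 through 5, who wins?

Q: 58·2 + 250·5 + 18·4 + 260·2 + 182·1 + 30·4 + 119·3 + 130·2 = 2877
T: 58·3 + 250·3 + 18·5 + 260·1 + 182·5 + 30·5 + 119·5 + 130·4 = 3449
S: 58·1 + 250·1 + 18·2 + 260·5 + 182·3 + 30·3 + 119·4 + 130·1 = 2886
R: 58·4 + 250·4 + 18·3 + 260·3 + 182·2 + 30·2 + 119·1 + 130·5 = 3259
P: 58·5 + 250·2 + 18·1 + 260·4 + 182·4 + 30·1 + 119·2 + 130·3 = 3234
T has the highest Borda score (3449).

T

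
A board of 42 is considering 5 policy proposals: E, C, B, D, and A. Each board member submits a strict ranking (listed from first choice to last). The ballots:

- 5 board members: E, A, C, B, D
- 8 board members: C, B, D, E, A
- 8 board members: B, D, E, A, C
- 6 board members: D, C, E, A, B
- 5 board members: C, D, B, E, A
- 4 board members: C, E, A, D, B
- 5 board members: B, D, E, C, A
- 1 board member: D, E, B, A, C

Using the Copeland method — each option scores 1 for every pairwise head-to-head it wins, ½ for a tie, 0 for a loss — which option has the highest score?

E: beats A; loses to C, B, and D → score 1.
C: beats E, B, D, and A → score 4.
B: beats E, D, and A; loses to C → score 3.
D: beats E and A; loses to C and B → score 2.
A: loses to E, C, B, and D → score 0.
C has the best pairwise record.

C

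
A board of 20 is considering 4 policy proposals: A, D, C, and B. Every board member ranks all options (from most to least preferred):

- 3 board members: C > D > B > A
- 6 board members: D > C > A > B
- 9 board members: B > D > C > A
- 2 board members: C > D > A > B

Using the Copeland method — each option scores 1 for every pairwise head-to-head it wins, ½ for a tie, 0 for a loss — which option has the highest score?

D

A: loses to D, C, and B → score 0.
D: beats A, C, and B → score 3.
C: beats A and B; loses to D → score 2.
B: beats A; loses to D and C → score 1.
D has the best pairwise record.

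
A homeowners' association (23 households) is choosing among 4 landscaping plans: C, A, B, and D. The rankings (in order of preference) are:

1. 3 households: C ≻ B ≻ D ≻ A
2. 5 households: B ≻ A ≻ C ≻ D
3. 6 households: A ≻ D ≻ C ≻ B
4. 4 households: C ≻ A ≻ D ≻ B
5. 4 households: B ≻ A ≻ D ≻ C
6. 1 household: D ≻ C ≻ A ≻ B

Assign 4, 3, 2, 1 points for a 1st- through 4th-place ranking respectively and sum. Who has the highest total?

A

C: 3·4 + 5·2 + 6·2 + 4·4 + 4·1 + 1·3 = 57
A: 3·1 + 5·3 + 6·4 + 4·3 + 4·3 + 1·2 = 68
B: 3·3 + 5·4 + 6·1 + 4·1 + 4·4 + 1·1 = 56
D: 3·2 + 5·1 + 6·3 + 4·2 + 4·2 + 1·4 = 49
A has the highest Borda score (68).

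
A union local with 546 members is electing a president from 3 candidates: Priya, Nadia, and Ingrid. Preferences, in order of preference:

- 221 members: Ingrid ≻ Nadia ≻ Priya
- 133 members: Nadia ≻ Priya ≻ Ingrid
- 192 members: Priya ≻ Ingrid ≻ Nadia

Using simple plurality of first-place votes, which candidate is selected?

Ingrid

First-place votes: Priya 192, Nadia 133, Ingrid 221.
Ingrid has the most first-place votes.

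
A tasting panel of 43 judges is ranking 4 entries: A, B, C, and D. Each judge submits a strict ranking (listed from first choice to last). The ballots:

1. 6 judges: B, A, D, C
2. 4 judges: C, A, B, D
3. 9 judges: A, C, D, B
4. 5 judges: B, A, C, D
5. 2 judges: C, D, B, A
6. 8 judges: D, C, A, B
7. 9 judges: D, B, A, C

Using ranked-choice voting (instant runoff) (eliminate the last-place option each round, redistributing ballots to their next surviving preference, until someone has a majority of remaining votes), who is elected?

A

Round 1: A 9, B 11, C 6, D 17. Eliminate C.
Round 2: A 13, B 11, D 19. Eliminate B.
Round 3: A 24, D 19. A has a majority.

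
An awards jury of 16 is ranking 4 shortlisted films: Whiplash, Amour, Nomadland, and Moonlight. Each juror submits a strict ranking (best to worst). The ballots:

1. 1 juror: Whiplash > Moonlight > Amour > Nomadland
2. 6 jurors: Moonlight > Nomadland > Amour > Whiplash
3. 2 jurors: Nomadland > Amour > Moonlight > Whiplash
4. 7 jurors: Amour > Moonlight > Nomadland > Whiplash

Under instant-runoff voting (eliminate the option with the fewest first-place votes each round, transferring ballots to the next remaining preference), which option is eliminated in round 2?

Nomadland

Round 1: Whiplash 1, Amour 7, Nomadland 2, Moonlight 6. Eliminate Whiplash.
Round 2: Amour 7, Nomadland 2, Moonlight 7. Eliminate Nomadland.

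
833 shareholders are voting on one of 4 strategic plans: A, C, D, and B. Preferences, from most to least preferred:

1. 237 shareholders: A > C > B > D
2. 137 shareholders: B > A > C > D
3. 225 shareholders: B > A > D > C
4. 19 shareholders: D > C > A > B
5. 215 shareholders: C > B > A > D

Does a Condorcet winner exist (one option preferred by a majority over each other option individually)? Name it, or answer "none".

Checking pairwise contests:
B beats A 577–256.
A beats C 599–234.
A beats D 814–19.
C beats B 471–362.
Every option loses at least one head-to-head, so there is no Condorcet winner.

none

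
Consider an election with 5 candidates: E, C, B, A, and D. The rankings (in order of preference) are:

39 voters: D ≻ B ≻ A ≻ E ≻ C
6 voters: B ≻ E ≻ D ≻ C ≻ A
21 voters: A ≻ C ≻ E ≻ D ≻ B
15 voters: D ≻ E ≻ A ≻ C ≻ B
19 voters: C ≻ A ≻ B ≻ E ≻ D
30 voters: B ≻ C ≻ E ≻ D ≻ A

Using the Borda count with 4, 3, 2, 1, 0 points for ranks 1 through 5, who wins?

E: 39·1 + 6·3 + 21·2 + 15·3 + 19·1 + 30·2 = 223
C: 39·0 + 6·1 + 21·3 + 15·1 + 19·4 + 30·3 = 250
B: 39·3 + 6·4 + 21·0 + 15·0 + 19·2 + 30·4 = 299
A: 39·2 + 6·0 + 21·4 + 15·2 + 19·3 + 30·0 = 249
D: 39·4 + 6·2 + 21·1 + 15·4 + 19·0 + 30·1 = 279
B has the highest Borda score (299).

B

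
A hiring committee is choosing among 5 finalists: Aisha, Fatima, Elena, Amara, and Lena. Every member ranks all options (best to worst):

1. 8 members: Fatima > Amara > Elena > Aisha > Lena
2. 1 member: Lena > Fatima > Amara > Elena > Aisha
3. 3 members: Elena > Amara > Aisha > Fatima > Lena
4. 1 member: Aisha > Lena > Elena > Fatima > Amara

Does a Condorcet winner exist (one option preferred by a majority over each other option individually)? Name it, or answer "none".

Fatima

Fatima vs Aisha: 9–4 for Fatima.
Fatima vs Elena: 9–4 for Fatima.
Fatima vs Amara: 10–3 for Fatima.
Fatima vs Lena: 11–2 for Fatima.
Fatima beats every other option head-to-head.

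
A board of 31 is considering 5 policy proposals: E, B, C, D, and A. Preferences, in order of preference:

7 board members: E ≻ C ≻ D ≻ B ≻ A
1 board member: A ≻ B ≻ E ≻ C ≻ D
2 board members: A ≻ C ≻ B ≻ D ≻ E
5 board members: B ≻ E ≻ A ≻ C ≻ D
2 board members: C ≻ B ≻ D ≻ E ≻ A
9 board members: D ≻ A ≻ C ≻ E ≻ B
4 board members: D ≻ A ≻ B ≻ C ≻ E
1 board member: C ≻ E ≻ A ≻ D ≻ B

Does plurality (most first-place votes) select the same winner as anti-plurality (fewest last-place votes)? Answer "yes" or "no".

no

Plurality — first-place votes: E 7, B 5, C 3, D 13, A 3. Winner: D.
Anti-plurality — last-place votes: E 6, B 10, C 0, D 6, A 9. Winner: C.
The two methods disagree.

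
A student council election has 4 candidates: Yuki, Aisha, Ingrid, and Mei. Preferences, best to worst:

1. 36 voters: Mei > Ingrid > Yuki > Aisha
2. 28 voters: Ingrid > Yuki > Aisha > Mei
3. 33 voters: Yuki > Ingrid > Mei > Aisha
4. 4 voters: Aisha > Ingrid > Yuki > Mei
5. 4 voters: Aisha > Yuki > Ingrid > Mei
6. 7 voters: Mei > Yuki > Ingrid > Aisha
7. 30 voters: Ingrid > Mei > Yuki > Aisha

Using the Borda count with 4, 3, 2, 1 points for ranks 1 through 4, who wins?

Yuki: 36·2 + 28·3 + 33·4 + 4·2 + 4·3 + 7·3 + 30·2 = 389
Aisha: 36·1 + 28·2 + 33·1 + 4·4 + 4·4 + 7·1 + 30·1 = 194
Ingrid: 36·3 + 28·4 + 33·3 + 4·3 + 4·2 + 7·2 + 30·4 = 473
Mei: 36·4 + 28·1 + 33·2 + 4·1 + 4·1 + 7·4 + 30·3 = 364
Ingrid has the highest Borda score (473).

Ingrid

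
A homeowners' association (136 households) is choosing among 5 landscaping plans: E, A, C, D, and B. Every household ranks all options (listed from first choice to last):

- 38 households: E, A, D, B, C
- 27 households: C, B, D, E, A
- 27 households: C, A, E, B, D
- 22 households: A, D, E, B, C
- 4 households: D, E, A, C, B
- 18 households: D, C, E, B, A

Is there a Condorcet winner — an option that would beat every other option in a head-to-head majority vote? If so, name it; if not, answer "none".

Checking pairwise contests:
C beats E 72–64.
E beats A 87–49.
D beats C 82–54.
A beats D 87–49.
E beats B 109–27.
Every option loses at least one head-to-head, so there is no Condorcet winner.

none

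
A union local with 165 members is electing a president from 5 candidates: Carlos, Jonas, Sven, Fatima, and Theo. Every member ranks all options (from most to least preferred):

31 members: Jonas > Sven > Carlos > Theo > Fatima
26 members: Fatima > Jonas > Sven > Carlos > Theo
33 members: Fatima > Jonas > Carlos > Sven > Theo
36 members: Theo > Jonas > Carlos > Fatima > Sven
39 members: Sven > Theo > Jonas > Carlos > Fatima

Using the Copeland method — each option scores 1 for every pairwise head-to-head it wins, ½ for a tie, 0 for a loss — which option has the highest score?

Carlos: beats Fatima and Theo; loses to Jonas and Sven → score 2.
Jonas: beats Carlos, Sven, Fatima, and Theo → score 4.
Sven: beats Carlos and Theo; loses to Jonas and Fatima → score 2.
Fatima: beats Sven; loses to Carlos, Jonas, and Theo → score 1.
Theo: beats Fatima; loses to Carlos, Jonas, and Sven → score 1.
Jonas has the best pairwise record.

Jonas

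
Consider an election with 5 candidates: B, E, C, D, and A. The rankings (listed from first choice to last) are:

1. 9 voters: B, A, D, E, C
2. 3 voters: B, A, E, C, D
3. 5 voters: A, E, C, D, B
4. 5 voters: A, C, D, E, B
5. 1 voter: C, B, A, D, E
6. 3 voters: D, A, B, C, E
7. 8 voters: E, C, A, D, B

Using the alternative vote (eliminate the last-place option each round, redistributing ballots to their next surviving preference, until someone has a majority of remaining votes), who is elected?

A

Round 1: B 12, E 8, C 1, D 3, A 10. Eliminate C.
Round 2: B 13, E 8, D 3, A 10. Eliminate D.
Round 3: B 13, E 8, A 13. Eliminate E.
Round 4: B 13, A 21. A has a majority.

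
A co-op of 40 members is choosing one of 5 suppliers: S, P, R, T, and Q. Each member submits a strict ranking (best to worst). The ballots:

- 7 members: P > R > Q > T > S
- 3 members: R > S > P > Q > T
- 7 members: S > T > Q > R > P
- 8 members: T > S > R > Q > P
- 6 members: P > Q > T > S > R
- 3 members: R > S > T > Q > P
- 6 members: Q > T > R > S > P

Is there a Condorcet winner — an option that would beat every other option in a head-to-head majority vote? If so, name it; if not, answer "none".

none

Checking pairwise contests:
T beats S 27–13.
S beats P 27–13.
S beats R 21–19.
Q beats T 22–18.
S beats Q 21–19.
Every option loses at least one head-to-head, so there is no Condorcet winner.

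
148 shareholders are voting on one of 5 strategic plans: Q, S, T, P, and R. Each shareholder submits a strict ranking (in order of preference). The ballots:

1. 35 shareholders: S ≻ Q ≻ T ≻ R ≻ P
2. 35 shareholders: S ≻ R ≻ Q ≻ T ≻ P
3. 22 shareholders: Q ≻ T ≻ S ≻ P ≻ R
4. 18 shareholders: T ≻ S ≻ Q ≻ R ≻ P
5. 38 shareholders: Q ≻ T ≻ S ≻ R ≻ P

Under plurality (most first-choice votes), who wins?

S

First-place votes: Q 60, S 70, T 18, P 0, R 0.
S has the most first-place votes.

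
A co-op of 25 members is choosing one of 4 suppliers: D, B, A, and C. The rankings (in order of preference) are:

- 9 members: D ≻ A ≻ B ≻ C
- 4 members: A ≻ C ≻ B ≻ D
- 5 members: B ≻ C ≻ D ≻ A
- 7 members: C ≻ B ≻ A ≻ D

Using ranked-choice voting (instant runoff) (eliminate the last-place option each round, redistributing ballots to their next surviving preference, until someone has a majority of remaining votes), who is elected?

C

Round 1: D 9, B 5, A 4, C 7. Eliminate A.
Round 2: D 9, B 5, C 11. Eliminate B.
Round 3: D 9, C 16. C has a majority.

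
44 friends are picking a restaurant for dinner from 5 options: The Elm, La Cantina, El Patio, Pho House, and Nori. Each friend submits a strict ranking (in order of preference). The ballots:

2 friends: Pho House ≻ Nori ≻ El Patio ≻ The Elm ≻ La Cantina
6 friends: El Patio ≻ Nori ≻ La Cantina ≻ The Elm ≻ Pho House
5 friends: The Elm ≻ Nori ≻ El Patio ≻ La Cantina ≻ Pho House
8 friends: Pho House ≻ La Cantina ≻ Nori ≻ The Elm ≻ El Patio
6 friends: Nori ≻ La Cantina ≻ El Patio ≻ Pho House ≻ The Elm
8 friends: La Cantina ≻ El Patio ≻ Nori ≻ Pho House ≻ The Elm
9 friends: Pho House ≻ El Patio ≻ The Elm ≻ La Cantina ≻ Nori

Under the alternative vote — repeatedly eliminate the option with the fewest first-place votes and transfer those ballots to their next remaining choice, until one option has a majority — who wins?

Nori

Round 1: The Elm 5, La Cantina 8, El Patio 6, Pho House 19, Nori 6. Eliminate The Elm.
Round 2: La Cantina 8, El Patio 6, Pho House 19, Nori 11. Eliminate El Patio.
Round 3: La Cantina 8, Pho House 19, Nori 17. Eliminate La Cantina.
Round 4: Pho House 19, Nori 25. Nori has a majority.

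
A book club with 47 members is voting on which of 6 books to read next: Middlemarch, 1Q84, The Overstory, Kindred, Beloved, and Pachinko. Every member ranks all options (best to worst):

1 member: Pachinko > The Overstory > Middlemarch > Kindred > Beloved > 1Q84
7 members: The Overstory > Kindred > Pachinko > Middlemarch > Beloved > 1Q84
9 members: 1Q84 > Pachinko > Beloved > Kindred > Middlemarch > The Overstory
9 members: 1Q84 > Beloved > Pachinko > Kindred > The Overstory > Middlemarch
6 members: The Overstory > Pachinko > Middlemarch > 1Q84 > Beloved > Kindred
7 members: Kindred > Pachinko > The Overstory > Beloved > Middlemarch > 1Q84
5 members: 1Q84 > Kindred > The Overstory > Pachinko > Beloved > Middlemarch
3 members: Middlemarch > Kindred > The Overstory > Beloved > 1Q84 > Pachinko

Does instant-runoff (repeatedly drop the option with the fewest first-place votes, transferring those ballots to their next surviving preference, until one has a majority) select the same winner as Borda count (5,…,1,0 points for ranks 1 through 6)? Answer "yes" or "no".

Instant-runoff — R1 Middlemarch 3, 1Q84 23, The Overstory 13, Kindred 7, Beloved 0, Pachinko 1 (Beloved out); R2 Middlemarch 3, 1Q84 23, The Overstory 13, Kindred 7, Pachinko 1 (Pachinko out); R3 Middlemarch 3, 1Q84 23, The Overstory 14, Kindred 7 (Middlemarch out); R4 1Q84 23, The Overstory 14, Kindred 10 (Kindred out); R5 1Q84 23, The Overstory 24 (The Overstory winner). Winner: The Overstory.
Borda — scores: Middlemarch 66, 1Q84 130, The Overstory 123, Kindred 133, Beloved 102, Pachinko 151. Winner: Pachinko.
The two methods disagree.

no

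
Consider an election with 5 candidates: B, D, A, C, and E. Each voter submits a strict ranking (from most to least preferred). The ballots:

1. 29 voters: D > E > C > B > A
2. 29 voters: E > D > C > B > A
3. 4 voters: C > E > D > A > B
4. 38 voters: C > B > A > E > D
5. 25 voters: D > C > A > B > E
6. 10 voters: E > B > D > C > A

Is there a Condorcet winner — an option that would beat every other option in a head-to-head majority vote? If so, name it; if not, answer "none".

E

E vs B: 72–63 for E.
E vs D: 81–54 for E.
E vs A: 72–63 for E.
E vs C: 68–67 for E.
E beats every other option head-to-head.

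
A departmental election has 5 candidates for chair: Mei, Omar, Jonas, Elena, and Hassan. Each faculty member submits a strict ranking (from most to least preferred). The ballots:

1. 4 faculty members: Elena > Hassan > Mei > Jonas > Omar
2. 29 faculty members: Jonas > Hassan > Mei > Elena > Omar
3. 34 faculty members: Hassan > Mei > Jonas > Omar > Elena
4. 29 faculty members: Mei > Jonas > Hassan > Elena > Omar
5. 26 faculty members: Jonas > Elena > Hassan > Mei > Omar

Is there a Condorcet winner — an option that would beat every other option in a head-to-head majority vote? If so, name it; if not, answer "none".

Checking pairwise contests:
Hassan beats Mei 93–29.
Mei beats Omar 122–0.
Mei beats Jonas 67–55.
Mei beats Elena 92–30.
Jonas beats Hassan 84–38.
Every option loses at least one head-to-head, so there is no Condorcet winner.

none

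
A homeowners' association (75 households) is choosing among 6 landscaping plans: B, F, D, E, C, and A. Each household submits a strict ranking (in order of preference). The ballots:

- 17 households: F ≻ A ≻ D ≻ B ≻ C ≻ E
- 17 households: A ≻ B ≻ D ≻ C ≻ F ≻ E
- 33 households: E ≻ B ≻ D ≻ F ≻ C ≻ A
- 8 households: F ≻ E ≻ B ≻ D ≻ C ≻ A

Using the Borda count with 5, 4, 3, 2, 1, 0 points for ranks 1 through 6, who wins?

B

B: 17·2 + 17·4 + 33·4 + 8·3 = 258
F: 17·5 + 17·1 + 33·2 + 8·5 = 208
D: 17·3 + 17·3 + 33·3 + 8·2 = 217
E: 17·0 + 17·0 + 33·5 + 8·4 = 197
C: 17·1 + 17·2 + 33·1 + 8·1 = 92
A: 17·4 + 17·5 + 33·0 + 8·0 = 153
B has the highest Borda score (258).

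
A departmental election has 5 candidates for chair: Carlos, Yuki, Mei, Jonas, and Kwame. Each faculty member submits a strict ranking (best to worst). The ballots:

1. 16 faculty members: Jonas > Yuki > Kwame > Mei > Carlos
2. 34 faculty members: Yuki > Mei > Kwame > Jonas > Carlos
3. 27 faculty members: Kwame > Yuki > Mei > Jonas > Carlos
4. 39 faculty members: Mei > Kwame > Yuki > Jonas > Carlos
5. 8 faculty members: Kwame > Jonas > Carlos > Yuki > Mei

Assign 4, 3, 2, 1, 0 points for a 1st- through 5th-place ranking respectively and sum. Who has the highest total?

Carlos: 16·0 + 34·0 + 27·0 + 39·0 + 8·2 = 16
Yuki: 16·3 + 34·4 + 27·3 + 39·2 + 8·1 = 351
Mei: 16·1 + 34·3 + 27·2 + 39·4 + 8·0 = 328
Jonas: 16·4 + 34·1 + 27·1 + 39·1 + 8·3 = 188
Kwame: 16·2 + 34·2 + 27·4 + 39·3 + 8·4 = 357
Kwame has the highest Borda score (357).

Kwame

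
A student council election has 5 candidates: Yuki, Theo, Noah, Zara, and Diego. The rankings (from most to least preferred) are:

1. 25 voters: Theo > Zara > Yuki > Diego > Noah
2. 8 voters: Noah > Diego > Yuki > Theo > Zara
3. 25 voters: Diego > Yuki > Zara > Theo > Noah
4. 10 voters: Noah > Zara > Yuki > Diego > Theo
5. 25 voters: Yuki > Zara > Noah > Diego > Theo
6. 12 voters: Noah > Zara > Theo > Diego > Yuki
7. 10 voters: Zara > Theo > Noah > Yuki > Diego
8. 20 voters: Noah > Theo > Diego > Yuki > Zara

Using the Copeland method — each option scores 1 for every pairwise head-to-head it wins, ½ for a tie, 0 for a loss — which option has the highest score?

Yuki: beats Theo, Noah, Zara, and Diego → score 4.
Theo: loses to Yuki, Noah, Zara, and Diego → score 0.
Noah: beats Theo and Diego; loses to Yuki and Zara → score 2.
Zara: beats Theo, Noah, and Diego; loses to Yuki → score 3.
Diego: beats Theo; loses to Yuki, Noah, and Zara → score 1.
Yuki has the best pairwise record.

Yuki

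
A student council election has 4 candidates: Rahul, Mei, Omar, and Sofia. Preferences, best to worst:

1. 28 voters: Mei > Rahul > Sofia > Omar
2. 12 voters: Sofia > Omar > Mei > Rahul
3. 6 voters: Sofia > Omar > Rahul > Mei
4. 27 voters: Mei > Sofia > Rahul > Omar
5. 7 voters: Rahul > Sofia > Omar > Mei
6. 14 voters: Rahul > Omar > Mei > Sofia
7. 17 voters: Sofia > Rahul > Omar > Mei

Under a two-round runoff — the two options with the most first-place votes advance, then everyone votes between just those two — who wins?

Round 1 first-place votes: Rahul 21, Mei 55, Omar 0, Sofia 35.
Mei and Sofia advance.
Runoff: Mei is preferred to Sofia by 69 voters; Sofia by 42.
Mei wins the runoff.

Mei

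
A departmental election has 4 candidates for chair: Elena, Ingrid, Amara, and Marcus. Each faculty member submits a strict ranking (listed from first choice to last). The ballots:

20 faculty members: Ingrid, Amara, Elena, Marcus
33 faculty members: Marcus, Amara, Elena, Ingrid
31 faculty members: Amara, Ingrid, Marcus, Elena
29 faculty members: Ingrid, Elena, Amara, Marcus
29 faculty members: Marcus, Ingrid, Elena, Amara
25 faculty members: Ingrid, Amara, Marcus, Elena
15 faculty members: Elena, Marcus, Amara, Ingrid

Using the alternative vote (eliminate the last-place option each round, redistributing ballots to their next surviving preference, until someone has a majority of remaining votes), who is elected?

Round 1: Elena 15, Ingrid 74, Amara 31, Marcus 62. Eliminate Elena.
Round 2: Ingrid 74, Amara 31, Marcus 77. Eliminate Amara.
Round 3: Ingrid 105, Marcus 77. Ingrid has a majority.

Ingrid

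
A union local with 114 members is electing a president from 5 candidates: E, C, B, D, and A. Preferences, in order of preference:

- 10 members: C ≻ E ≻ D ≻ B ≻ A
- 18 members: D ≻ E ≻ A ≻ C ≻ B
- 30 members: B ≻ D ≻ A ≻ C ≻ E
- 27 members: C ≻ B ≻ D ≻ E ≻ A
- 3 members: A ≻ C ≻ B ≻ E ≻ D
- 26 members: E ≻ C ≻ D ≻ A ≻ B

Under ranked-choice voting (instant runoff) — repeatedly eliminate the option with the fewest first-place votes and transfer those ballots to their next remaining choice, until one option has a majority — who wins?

Round 1: E 26, C 37, B 30, D 18, A 3. Eliminate A.
Round 2: E 26, C 40, B 30, D 18. Eliminate D.
Round 3: E 44, C 40, B 30. Eliminate B.
Round 4: E 44, C 70. C has a majority.

C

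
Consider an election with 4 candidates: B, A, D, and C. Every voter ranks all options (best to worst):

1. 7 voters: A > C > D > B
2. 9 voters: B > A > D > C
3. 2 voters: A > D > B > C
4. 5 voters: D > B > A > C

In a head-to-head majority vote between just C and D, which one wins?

Voters preferring C to D: 7; preferring D to C: 16.
D wins the head-to-head.

D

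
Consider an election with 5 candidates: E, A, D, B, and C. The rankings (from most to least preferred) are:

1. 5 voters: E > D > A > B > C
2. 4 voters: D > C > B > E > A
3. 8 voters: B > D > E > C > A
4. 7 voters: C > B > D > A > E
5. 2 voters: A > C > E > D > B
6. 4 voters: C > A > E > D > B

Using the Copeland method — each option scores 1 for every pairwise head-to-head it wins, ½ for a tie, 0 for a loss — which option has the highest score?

D

E: beats A; loses to D, B, and C → score 1.
A: loses to E, D, B, and C → score 0.
D: beats E, A, and C; ties B → score 3.5.
B: beats E and A; ties D; loses to C → score 2.5.
C: beats E, A, and B; loses to D → score 3.
D has the best pairwise record.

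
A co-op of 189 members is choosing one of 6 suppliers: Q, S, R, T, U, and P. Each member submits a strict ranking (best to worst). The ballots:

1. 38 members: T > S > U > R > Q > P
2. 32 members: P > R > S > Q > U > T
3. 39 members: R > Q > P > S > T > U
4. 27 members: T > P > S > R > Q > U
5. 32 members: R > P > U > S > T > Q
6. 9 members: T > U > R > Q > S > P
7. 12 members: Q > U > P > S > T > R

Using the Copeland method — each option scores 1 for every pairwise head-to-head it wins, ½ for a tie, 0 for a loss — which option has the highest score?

R

Q: beats U and P; loses to S, R, and T → score 2.
S: beats Q, T, and U; loses to R and P → score 3.
R: beats Q, S, T, U, and P → score 5.
T: beats Q and U; loses to S, R, and P → score 2.
U: loses to Q, S, R, T, and P → score 0.
P: beats S, T, and U; loses to Q and R → score 3.
R has the best pairwise record.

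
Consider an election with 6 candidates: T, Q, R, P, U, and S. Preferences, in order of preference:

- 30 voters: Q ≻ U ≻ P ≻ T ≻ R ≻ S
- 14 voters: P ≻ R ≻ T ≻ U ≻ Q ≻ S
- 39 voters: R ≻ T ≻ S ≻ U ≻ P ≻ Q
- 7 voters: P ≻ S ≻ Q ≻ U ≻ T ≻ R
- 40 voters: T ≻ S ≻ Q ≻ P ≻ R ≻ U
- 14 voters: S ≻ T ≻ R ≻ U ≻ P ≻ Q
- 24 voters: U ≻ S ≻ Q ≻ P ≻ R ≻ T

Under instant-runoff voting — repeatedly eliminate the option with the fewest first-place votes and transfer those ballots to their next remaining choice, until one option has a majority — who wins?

Round 1: T 40, Q 30, R 39, P 21, U 24, S 14. Eliminate S.
Round 2: T 54, Q 30, R 39, P 21, U 24. Eliminate P.
Round 3: T 54, Q 37, R 53, U 24. Eliminate U.
Round 4: T 54, Q 61, R 53. Eliminate R.
Round 5: T 107, Q 61. T has a majority.

T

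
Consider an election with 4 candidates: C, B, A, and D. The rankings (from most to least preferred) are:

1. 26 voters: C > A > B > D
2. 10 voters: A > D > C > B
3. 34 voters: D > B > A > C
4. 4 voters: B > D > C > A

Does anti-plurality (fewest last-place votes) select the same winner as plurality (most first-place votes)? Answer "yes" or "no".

no

Anti-plurality — last-place votes: C 34, B 10, A 4, D 26. Winner: A.
Plurality — first-place votes: C 26, B 4, A 10, D 34. Winner: D.
The two methods disagree.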